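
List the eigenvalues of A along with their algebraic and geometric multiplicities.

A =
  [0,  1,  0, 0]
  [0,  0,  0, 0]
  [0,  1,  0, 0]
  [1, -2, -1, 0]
λ = 0: alg = 4, geom = 2

Step 1 — factor the characteristic polynomial to read off the algebraic multiplicities:
  χ_A(x) = x^4

Step 2 — compute geometric multiplicities via the rank-nullity identity g(λ) = n − rank(A − λI):
  rank(A − (0)·I) = 2, so dim ker(A − (0)·I) = n − 2 = 2

Summary:
  λ = 0: algebraic multiplicity = 4, geometric multiplicity = 2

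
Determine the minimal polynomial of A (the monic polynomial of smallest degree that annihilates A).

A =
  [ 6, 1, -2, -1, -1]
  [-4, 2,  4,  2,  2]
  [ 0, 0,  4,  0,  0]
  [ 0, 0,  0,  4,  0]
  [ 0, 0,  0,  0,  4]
x^2 - 8*x + 16

The characteristic polynomial is χ_A(x) = (x - 4)^5, so the eigenvalues are known. The minimal polynomial is
  m_A(x) = Π_λ (x − λ)^{k_λ}
where k_λ is the size of the *largest* Jordan block for λ (equivalently, the smallest k with (A − λI)^k v = 0 for every generalised eigenvector v of λ).

  λ = 4: largest Jordan block has size 2, contributing (x − 4)^2

So m_A(x) = (x - 4)^2 = x^2 - 8*x + 16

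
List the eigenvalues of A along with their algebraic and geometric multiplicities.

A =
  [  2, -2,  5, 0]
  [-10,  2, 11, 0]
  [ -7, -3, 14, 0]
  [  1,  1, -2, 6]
λ = 6: alg = 4, geom = 2

Step 1 — factor the characteristic polynomial to read off the algebraic multiplicities:
  χ_A(x) = (x - 6)^4

Step 2 — compute geometric multiplicities via the rank-nullity identity g(λ) = n − rank(A − λI):
  rank(A − (6)·I) = 2, so dim ker(A − (6)·I) = n − 2 = 2

Summary:
  λ = 6: algebraic multiplicity = 4, geometric multiplicity = 2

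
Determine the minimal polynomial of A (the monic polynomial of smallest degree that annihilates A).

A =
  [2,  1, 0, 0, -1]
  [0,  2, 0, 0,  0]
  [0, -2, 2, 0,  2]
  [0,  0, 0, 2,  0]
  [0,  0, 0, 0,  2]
x^2 - 4*x + 4

The characteristic polynomial is χ_A(x) = (x - 2)^5, so the eigenvalues are known. The minimal polynomial is
  m_A(x) = Π_λ (x − λ)^{k_λ}
where k_λ is the size of the *largest* Jordan block for λ (equivalently, the smallest k with (A − λI)^k v = 0 for every generalised eigenvector v of λ).

  λ = 2: largest Jordan block has size 2, contributing (x − 2)^2

So m_A(x) = (x - 2)^2 = x^2 - 4*x + 4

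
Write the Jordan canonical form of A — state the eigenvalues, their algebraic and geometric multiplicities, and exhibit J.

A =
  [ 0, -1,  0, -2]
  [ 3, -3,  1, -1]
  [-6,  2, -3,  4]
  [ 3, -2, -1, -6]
J_3(-3) ⊕ J_1(-3)

The characteristic polynomial is
  det(x·I − A) = x^4 + 12*x^3 + 54*x^2 + 108*x + 81 = (x + 3)^4

Eigenvalues and multiplicities (the geometric multiplicity of λ is n − rank(A − λI), which equals the number of Jordan blocks for λ):
  λ = -3: algebraic multiplicity = 4, geometric multiplicity = 2

Determining the block sizes for each eigenvalue:
  λ = -3: with am = 4 and gm = 2, the partition is not yet determined (e.g. several partitions of 4 into 2 parts exist). Let N = A − (-3)·I. Computing rank(N^1) = 2, rank(N^2) = 1, rank(N^3) = 0; the number of blocks of size ≥ j is rank(N^{j−1}) − rank(N^j), giving [2, 1, 1]. So we have 1 block(s) of size 3, 1 block(s) of size 1 → block sizes [3, 1]

Assembling the blocks gives a Jordan form
J =
  [-3,  1,  0,  0]
  [ 0, -3,  1,  0]
  [ 0,  0, -3,  0]
  [ 0,  0,  0, -3]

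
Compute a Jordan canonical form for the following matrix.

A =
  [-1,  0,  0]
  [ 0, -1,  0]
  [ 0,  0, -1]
J_1(-1) ⊕ J_1(-1) ⊕ J_1(-1)

The characteristic polynomial is
  det(x·I − A) = x^3 + 3*x^2 + 3*x + 1 = (x + 1)^3

Eigenvalues and multiplicities (the geometric multiplicity of λ is n − rank(A − λI), which equals the number of Jordan blocks for λ):
  λ = -1: algebraic multiplicity = 3, geometric multiplicity = 3

Determining the block sizes for each eigenvalue:
  λ = -1: gm = am = 3, so every block has size 1 → block sizes [1, 1, 1]

Assembling the blocks gives a Jordan form
J =
  [-1,  0,  0]
  [ 0, -1,  0]
  [ 0,  0, -1]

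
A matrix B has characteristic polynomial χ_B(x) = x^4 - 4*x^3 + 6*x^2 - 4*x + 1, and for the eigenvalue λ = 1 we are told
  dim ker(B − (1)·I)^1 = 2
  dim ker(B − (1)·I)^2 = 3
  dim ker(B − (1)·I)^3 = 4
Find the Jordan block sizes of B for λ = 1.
Block sizes for λ = 1: [3, 1]

From the dimensions of kernels of powers, the number of Jordan blocks of size at least j is d_j − d_{j−1} where d_j = dim ker(N^j) (with d_0 = 0). Computing the differences gives [2, 1, 1].
The number of blocks of size exactly k is (#blocks of size ≥ k) − (#blocks of size ≥ k + 1), so the partition is: 1 block(s) of size 1, 1 block(s) of size 3.
In nonincreasing order the block sizes are [3, 1].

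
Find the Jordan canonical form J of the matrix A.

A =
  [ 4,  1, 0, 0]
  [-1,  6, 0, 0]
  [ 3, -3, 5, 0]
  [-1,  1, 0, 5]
J_2(5) ⊕ J_1(5) ⊕ J_1(5)

The characteristic polynomial is
  det(x·I − A) = x^4 - 20*x^3 + 150*x^2 - 500*x + 625 = (x - 5)^4

Eigenvalues and multiplicities (the geometric multiplicity of λ is n − rank(A − λI), which equals the number of Jordan blocks for λ):
  λ = 5: algebraic multiplicity = 4, geometric multiplicity = 3

Determining the block sizes for each eigenvalue:
  λ = 5: 3 blocks summing to 4 forces exactly one block of size 2 and the rest size 1 → block sizes [2, 1, 1]

Assembling the blocks gives a Jordan form
J =
  [5, 1, 0, 0]
  [0, 5, 0, 0]
  [0, 0, 5, 0]
  [0, 0, 0, 5]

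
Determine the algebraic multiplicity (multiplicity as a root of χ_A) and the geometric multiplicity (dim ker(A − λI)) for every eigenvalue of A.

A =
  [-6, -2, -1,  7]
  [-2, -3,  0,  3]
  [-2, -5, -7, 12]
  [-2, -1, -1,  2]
λ = -4: alg = 3, geom = 1; λ = -2: alg = 1, geom = 1

Step 1 — factor the characteristic polynomial to read off the algebraic multiplicities:
  χ_A(x) = (x + 2)*(x + 4)^3

Step 2 — compute geometric multiplicities via the rank-nullity identity g(λ) = n − rank(A − λI):
  rank(A − (-4)·I) = 3, so dim ker(A − (-4)·I) = n − 3 = 1
  rank(A − (-2)·I) = 3, so dim ker(A − (-2)·I) = n − 3 = 1

Summary:
  λ = -4: algebraic multiplicity = 3, geometric multiplicity = 1
  λ = -2: algebraic multiplicity = 1, geometric multiplicity = 1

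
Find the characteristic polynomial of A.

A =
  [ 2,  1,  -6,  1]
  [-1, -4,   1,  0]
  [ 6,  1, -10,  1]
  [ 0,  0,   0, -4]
x^4 + 16*x^3 + 96*x^2 + 256*x + 256

Expanding det(x·I − A) (e.g. by cofactor expansion or by noting that A is similar to its Jordan form J, which has the same characteristic polynomial as A) gives
  χ_A(x) = x^4 + 16*x^3 + 96*x^2 + 256*x + 256
which factors as (x + 4)^4. The eigenvalues (with algebraic multiplicities) are λ = -4 with multiplicity 4.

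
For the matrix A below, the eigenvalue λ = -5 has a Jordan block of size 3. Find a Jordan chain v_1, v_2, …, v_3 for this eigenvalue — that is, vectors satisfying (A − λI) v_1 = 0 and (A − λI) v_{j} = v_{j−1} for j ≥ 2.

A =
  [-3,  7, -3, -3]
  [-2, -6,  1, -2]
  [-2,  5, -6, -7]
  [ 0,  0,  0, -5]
A Jordan chain for λ = -5 of length 3:
v_1 = (-4, -4, -12, 0)ᵀ
v_2 = (2, -2, -2, 0)ᵀ
v_3 = (1, 0, 0, 0)ᵀ

Let N = A − (-5)·I. We want v_3 with N^3 v_3 = 0 but N^2 v_3 ≠ 0; then v_{j-1} := N · v_j for j = 3, …, 2.

Pick v_3 = (1, 0, 0, 0)ᵀ.
Then v_2 = N · v_3 = (2, -2, -2, 0)ᵀ.
Then v_1 = N · v_2 = (-4, -4, -12, 0)ᵀ.

Sanity check: (A − (-5)·I) v_1 = (0, 0, 0, 0)ᵀ = 0. ✓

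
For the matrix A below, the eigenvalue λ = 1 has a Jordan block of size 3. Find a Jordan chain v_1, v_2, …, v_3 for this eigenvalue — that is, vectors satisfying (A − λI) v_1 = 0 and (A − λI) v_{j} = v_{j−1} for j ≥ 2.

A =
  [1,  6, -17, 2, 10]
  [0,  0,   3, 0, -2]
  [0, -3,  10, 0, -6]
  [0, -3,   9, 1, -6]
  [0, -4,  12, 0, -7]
A Jordan chain for λ = 1 of length 3:
v_1 = (-1, 0, 0, 0, 0)ᵀ
v_2 = (6, -1, -3, -3, -4)ᵀ
v_3 = (0, 1, 0, 0, 0)ᵀ

Let N = A − (1)·I. We want v_3 with N^3 v_3 = 0 but N^2 v_3 ≠ 0; then v_{j-1} := N · v_j for j = 3, …, 2.

Pick v_3 = (0, 1, 0, 0, 0)ᵀ.
Then v_2 = N · v_3 = (6, -1, -3, -3, -4)ᵀ.
Then v_1 = N · v_2 = (-1, 0, 0, 0, 0)ᵀ.

Sanity check: (A − (1)·I) v_1 = (0, 0, 0, 0, 0)ᵀ = 0. ✓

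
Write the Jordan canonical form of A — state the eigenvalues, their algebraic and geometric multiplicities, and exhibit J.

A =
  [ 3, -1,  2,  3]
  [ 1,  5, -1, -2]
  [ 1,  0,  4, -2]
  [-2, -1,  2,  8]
J_3(5) ⊕ J_1(5)

The characteristic polynomial is
  det(x·I − A) = x^4 - 20*x^3 + 150*x^2 - 500*x + 625 = (x - 5)^4

Eigenvalues and multiplicities (the geometric multiplicity of λ is n − rank(A − λI), which equals the number of Jordan blocks for λ):
  λ = 5: algebraic multiplicity = 4, geometric multiplicity = 2

Determining the block sizes for each eigenvalue:
  λ = 5: with am = 4 and gm = 2, the partition is not yet determined (e.g. several partitions of 4 into 2 parts exist). Let N = A − (5)·I. Computing rank(N^1) = 2, rank(N^2) = 1, rank(N^3) = 0; the number of blocks of size ≥ j is rank(N^{j−1}) − rank(N^j), giving [2, 1, 1]. So we have 1 block(s) of size 3, 1 block(s) of size 1 → block sizes [3, 1]

Assembling the blocks gives a Jordan form
J =
  [5, 1, 0, 0]
  [0, 5, 1, 0]
  [0, 0, 5, 0]
  [0, 0, 0, 5]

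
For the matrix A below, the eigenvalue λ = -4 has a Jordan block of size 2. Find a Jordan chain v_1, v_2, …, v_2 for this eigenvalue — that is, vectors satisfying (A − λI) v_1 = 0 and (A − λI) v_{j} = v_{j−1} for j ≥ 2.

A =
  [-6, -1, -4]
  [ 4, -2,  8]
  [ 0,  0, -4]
A Jordan chain for λ = -4 of length 2:
v_1 = (-2, 4, 0)ᵀ
v_2 = (1, 0, 0)ᵀ

Let N = A − (-4)·I. We want v_2 with N^2 v_2 = 0 but N^1 v_2 ≠ 0; then v_{j-1} := N · v_j for j = 2, …, 2.

Pick v_2 = (1, 0, 0)ᵀ.
Then v_1 = N · v_2 = (-2, 4, 0)ᵀ.

Sanity check: (A − (-4)·I) v_1 = (0, 0, 0)ᵀ = 0. ✓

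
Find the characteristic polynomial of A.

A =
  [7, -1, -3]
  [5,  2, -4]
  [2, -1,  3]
x^3 - 12*x^2 + 48*x - 64

Expanding det(x·I − A) (e.g. by cofactor expansion or by noting that A is similar to its Jordan form J, which has the same characteristic polynomial as A) gives
  χ_A(x) = x^3 - 12*x^2 + 48*x - 64
which factors as (x - 4)^3. The eigenvalues (with algebraic multiplicities) are λ = 4 with multiplicity 3.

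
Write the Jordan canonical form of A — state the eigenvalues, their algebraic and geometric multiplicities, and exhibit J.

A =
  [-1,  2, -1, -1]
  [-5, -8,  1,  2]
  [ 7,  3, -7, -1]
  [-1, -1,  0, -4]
J_2(-5) ⊕ J_2(-5)

The characteristic polynomial is
  det(x·I − A) = x^4 + 20*x^3 + 150*x^2 + 500*x + 625 = (x + 5)^4

Eigenvalues and multiplicities (the geometric multiplicity of λ is n − rank(A − λI), which equals the number of Jordan blocks for λ):
  λ = -5: algebraic multiplicity = 4, geometric multiplicity = 2

Determining the block sizes for each eigenvalue:
  λ = -5: with am = 4 and gm = 2, the partition is not yet determined (e.g. several partitions of 4 into 2 parts exist). Let N = A − (-5)·I. Computing rank(N^1) = 2, rank(N^2) = 0; the number of blocks of size ≥ j is rank(N^{j−1}) − rank(N^j), giving [2, 2]. So we have 2 block(s) of size 2 → block sizes [2, 2]

Assembling the blocks gives a Jordan form
J =
  [-5,  1,  0,  0]
  [ 0, -5,  0,  0]
  [ 0,  0, -5,  1]
  [ 0,  0,  0, -5]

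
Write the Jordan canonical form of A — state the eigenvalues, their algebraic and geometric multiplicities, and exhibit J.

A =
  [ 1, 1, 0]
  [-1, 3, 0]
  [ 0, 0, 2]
J_2(2) ⊕ J_1(2)

The characteristic polynomial is
  det(x·I − A) = x^3 - 6*x^2 + 12*x - 8 = (x - 2)^3

Eigenvalues and multiplicities (the geometric multiplicity of λ is n − rank(A − λI), which equals the number of Jordan blocks for λ):
  λ = 2: algebraic multiplicity = 3, geometric multiplicity = 2

Determining the block sizes for each eigenvalue:
  λ = 2: 2 blocks summing to 3 forces exactly one block of size 2 and the rest size 1 → block sizes [2, 1]

Assembling the blocks gives a Jordan form
J =
  [2, 1, 0]
  [0, 2, 0]
  [0, 0, 2]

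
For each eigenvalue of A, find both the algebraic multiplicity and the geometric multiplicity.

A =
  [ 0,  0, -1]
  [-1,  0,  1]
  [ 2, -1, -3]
λ = -1: alg = 3, geom = 1

Step 1 — factor the characteristic polynomial to read off the algebraic multiplicities:
  χ_A(x) = (x + 1)^3

Step 2 — compute geometric multiplicities via the rank-nullity identity g(λ) = n − rank(A − λI):
  rank(A − (-1)·I) = 2, so dim ker(A − (-1)·I) = n − 2 = 1

Summary:
  λ = -1: algebraic multiplicity = 3, geometric multiplicity = 1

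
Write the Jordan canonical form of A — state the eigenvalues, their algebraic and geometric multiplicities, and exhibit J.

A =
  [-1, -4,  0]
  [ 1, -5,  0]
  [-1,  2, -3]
J_2(-3) ⊕ J_1(-3)

The characteristic polynomial is
  det(x·I − A) = x^3 + 9*x^2 + 27*x + 27 = (x + 3)^3

Eigenvalues and multiplicities (the geometric multiplicity of λ is n − rank(A − λI), which equals the number of Jordan blocks for λ):
  λ = -3: algebraic multiplicity = 3, geometric multiplicity = 2

Determining the block sizes for each eigenvalue:
  λ = -3: 2 blocks summing to 3 forces exactly one block of size 2 and the rest size 1 → block sizes [2, 1]

Assembling the blocks gives a Jordan form
J =
  [-3,  1,  0]
  [ 0, -3,  0]
  [ 0,  0, -3]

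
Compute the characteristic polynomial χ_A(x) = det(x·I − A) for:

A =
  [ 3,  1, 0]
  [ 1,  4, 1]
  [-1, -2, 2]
x^3 - 9*x^2 + 27*x - 27

Expanding det(x·I − A) (e.g. by cofactor expansion or by noting that A is similar to its Jordan form J, which has the same characteristic polynomial as A) gives
  χ_A(x) = x^3 - 9*x^2 + 27*x - 27
which factors as (x - 3)^3. The eigenvalues (with algebraic multiplicities) are λ = 3 with multiplicity 3.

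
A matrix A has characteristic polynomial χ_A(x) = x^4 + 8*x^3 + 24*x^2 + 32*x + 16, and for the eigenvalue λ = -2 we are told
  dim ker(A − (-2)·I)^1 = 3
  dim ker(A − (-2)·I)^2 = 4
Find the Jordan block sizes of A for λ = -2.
Block sizes for λ = -2: [2, 1, 1]

From the dimensions of kernels of powers, the number of Jordan blocks of size at least j is d_j − d_{j−1} where d_j = dim ker(N^j) (with d_0 = 0). Computing the differences gives [3, 1].
The number of blocks of size exactly k is (#blocks of size ≥ k) − (#blocks of size ≥ k + 1), so the partition is: 2 block(s) of size 1, 1 block(s) of size 2.
In nonincreasing order the block sizes are [2, 1, 1].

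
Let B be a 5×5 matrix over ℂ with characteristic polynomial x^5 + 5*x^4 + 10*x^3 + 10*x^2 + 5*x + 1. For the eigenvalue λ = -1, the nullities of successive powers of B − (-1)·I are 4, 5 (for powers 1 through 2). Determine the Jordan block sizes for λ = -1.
Block sizes for λ = -1: [2, 1, 1, 1]

From the dimensions of kernels of powers, the number of Jordan blocks of size at least j is d_j − d_{j−1} where d_j = dim ker(N^j) (with d_0 = 0). Computing the differences gives [4, 1].
The number of blocks of size exactly k is (#blocks of size ≥ k) − (#blocks of size ≥ k + 1), so the partition is: 3 block(s) of size 1, 1 block(s) of size 2.
In nonincreasing order the block sizes are [2, 1, 1, 1].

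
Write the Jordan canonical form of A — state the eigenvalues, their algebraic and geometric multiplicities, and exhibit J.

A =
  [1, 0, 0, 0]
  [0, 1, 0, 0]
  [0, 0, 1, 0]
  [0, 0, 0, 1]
J_1(1) ⊕ J_1(1) ⊕ J_1(1) ⊕ J_1(1)

The characteristic polynomial is
  det(x·I − A) = x^4 - 4*x^3 + 6*x^2 - 4*x + 1 = (x - 1)^4

Eigenvalues and multiplicities (the geometric multiplicity of λ is n − rank(A − λI), which equals the number of Jordan blocks for λ):
  λ = 1: algebraic multiplicity = 4, geometric multiplicity = 4

Determining the block sizes for each eigenvalue:
  λ = 1: gm = am = 4, so every block has size 1 → block sizes [1, 1, 1, 1]

Assembling the blocks gives a Jordan form
J =
  [1, 0, 0, 0]
  [0, 1, 0, 0]
  [0, 0, 1, 0]
  [0, 0, 0, 1]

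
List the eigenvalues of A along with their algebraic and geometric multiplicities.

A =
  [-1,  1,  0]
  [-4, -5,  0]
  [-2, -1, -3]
λ = -3: alg = 3, geom = 2

Step 1 — factor the characteristic polynomial to read off the algebraic multiplicities:
  χ_A(x) = (x + 3)^3

Step 2 — compute geometric multiplicities via the rank-nullity identity g(λ) = n − rank(A − λI):
  rank(A − (-3)·I) = 1, so dim ker(A − (-3)·I) = n − 1 = 2

Summary:
  λ = -3: algebraic multiplicity = 3, geometric multiplicity = 2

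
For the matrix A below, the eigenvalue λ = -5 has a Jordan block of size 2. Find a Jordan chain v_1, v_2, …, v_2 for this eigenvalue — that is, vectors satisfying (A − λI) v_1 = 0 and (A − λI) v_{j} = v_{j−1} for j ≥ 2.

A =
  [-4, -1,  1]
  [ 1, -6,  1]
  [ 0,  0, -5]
A Jordan chain for λ = -5 of length 2:
v_1 = (1, 1, 0)ᵀ
v_2 = (1, 0, 0)ᵀ

Let N = A − (-5)·I. We want v_2 with N^2 v_2 = 0 but N^1 v_2 ≠ 0; then v_{j-1} := N · v_j for j = 2, …, 2.

Pick v_2 = (1, 0, 0)ᵀ.
Then v_1 = N · v_2 = (1, 1, 0)ᵀ.

Sanity check: (A − (-5)·I) v_1 = (0, 0, 0)ᵀ = 0. ✓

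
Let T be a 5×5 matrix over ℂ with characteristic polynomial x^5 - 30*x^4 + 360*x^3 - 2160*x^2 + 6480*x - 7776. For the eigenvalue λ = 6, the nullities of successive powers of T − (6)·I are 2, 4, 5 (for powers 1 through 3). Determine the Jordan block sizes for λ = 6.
Block sizes for λ = 6: [3, 2]

From the dimensions of kernels of powers, the number of Jordan blocks of size at least j is d_j − d_{j−1} where d_j = dim ker(N^j) (with d_0 = 0). Computing the differences gives [2, 2, 1].
The number of blocks of size exactly k is (#blocks of size ≥ k) − (#blocks of size ≥ k + 1), so the partition is: 1 block(s) of size 2, 1 block(s) of size 3.
In nonincreasing order the block sizes are [3, 2].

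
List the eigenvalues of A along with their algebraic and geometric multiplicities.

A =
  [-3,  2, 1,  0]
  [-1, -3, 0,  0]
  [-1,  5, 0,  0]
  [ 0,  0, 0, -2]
λ = -2: alg = 4, geom = 2

Step 1 — factor the characteristic polynomial to read off the algebraic multiplicities:
  χ_A(x) = (x + 2)^4

Step 2 — compute geometric multiplicities via the rank-nullity identity g(λ) = n − rank(A − λI):
  rank(A − (-2)·I) = 2, so dim ker(A − (-2)·I) = n − 2 = 2

Summary:
  λ = -2: algebraic multiplicity = 4, geometric multiplicity = 2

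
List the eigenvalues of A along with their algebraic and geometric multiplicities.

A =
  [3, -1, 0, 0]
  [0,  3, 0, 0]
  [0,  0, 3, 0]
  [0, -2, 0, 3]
λ = 3: alg = 4, geom = 3

Step 1 — factor the characteristic polynomial to read off the algebraic multiplicities:
  χ_A(x) = (x - 3)^4

Step 2 — compute geometric multiplicities via the rank-nullity identity g(λ) = n − rank(A − λI):
  rank(A − (3)·I) = 1, so dim ker(A − (3)·I) = n − 1 = 3

Summary:
  λ = 3: algebraic multiplicity = 4, geometric multiplicity = 3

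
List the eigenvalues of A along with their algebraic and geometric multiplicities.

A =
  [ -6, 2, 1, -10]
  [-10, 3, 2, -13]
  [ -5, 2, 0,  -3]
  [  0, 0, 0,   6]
λ = -1: alg = 3, geom = 2; λ = 6: alg = 1, geom = 1

Step 1 — factor the characteristic polynomial to read off the algebraic multiplicities:
  χ_A(x) = (x - 6)*(x + 1)^3

Step 2 — compute geometric multiplicities via the rank-nullity identity g(λ) = n − rank(A − λI):
  rank(A − (-1)·I) = 2, so dim ker(A − (-1)·I) = n − 2 = 2
  rank(A − (6)·I) = 3, so dim ker(A − (6)·I) = n − 3 = 1

Summary:
  λ = -1: algebraic multiplicity = 3, geometric multiplicity = 2
  λ = 6: algebraic multiplicity = 1, geometric multiplicity = 1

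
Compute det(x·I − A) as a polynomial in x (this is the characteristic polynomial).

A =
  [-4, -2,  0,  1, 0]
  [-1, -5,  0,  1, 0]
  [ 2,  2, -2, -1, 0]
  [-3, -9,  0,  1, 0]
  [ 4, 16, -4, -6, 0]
x^5 + 10*x^4 + 37*x^3 + 60*x^2 + 36*x

Expanding det(x·I − A) (e.g. by cofactor expansion or by noting that A is similar to its Jordan form J, which has the same characteristic polynomial as A) gives
  χ_A(x) = x^5 + 10*x^4 + 37*x^3 + 60*x^2 + 36*x
which factors as x*(x + 2)^2*(x + 3)^2. The eigenvalues (with algebraic multiplicities) are λ = -3 with multiplicity 2, λ = -2 with multiplicity 2, λ = 0 with multiplicity 1.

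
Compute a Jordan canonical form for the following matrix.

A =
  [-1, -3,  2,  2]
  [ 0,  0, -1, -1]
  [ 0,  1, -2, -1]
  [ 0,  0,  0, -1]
J_3(-1) ⊕ J_1(-1)

The characteristic polynomial is
  det(x·I − A) = x^4 + 4*x^3 + 6*x^2 + 4*x + 1 = (x + 1)^4

Eigenvalues and multiplicities (the geometric multiplicity of λ is n − rank(A − λI), which equals the number of Jordan blocks for λ):
  λ = -1: algebraic multiplicity = 4, geometric multiplicity = 2

Determining the block sizes for each eigenvalue:
  λ = -1: with am = 4 and gm = 2, the partition is not yet determined (e.g. several partitions of 4 into 2 parts exist). Let N = A − (-1)·I. Computing rank(N^1) = 2, rank(N^2) = 1, rank(N^3) = 0; the number of blocks of size ≥ j is rank(N^{j−1}) − rank(N^j), giving [2, 1, 1]. So we have 1 block(s) of size 3, 1 block(s) of size 1 → block sizes [3, 1]

Assembling the blocks gives a Jordan form
J =
  [-1,  1,  0,  0]
  [ 0, -1,  1,  0]
  [ 0,  0, -1,  0]
  [ 0,  0,  0, -1]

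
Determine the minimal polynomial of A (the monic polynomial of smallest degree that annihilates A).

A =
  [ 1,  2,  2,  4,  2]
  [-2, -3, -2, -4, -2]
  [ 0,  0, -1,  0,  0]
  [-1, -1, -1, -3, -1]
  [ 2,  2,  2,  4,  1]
x^2 + 2*x + 1

The characteristic polynomial is χ_A(x) = (x + 1)^5, so the eigenvalues are known. The minimal polynomial is
  m_A(x) = Π_λ (x − λ)^{k_λ}
where k_λ is the size of the *largest* Jordan block for λ (equivalently, the smallest k with (A − λI)^k v = 0 for every generalised eigenvector v of λ).

  λ = -1: largest Jordan block has size 2, contributing (x + 1)^2

So m_A(x) = (x + 1)^2 = x^2 + 2*x + 1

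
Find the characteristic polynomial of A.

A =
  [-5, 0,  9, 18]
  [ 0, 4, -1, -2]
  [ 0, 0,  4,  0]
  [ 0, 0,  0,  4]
x^4 - 7*x^3 - 12*x^2 + 176*x - 320

Expanding det(x·I − A) (e.g. by cofactor expansion or by noting that A is similar to its Jordan form J, which has the same characteristic polynomial as A) gives
  χ_A(x) = x^4 - 7*x^3 - 12*x^2 + 176*x - 320
which factors as (x - 4)^3*(x + 5). The eigenvalues (with algebraic multiplicities) are λ = -5 with multiplicity 1, λ = 4 with multiplicity 3.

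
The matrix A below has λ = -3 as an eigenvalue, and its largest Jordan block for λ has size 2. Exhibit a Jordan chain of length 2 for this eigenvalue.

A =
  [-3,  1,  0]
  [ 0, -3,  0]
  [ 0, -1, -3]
A Jordan chain for λ = -3 of length 2:
v_1 = (1, 0, -1)ᵀ
v_2 = (0, 1, 0)ᵀ

Let N = A − (-3)·I. We want v_2 with N^2 v_2 = 0 but N^1 v_2 ≠ 0; then v_{j-1} := N · v_j for j = 2, …, 2.

Pick v_2 = (0, 1, 0)ᵀ.
Then v_1 = N · v_2 = (1, 0, -1)ᵀ.

Sanity check: (A − (-3)·I) v_1 = (0, 0, 0)ᵀ = 0. ✓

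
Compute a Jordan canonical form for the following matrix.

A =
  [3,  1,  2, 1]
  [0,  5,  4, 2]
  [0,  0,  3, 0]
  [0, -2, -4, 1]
J_2(3) ⊕ J_1(3) ⊕ J_1(3)

The characteristic polynomial is
  det(x·I − A) = x^4 - 12*x^3 + 54*x^2 - 108*x + 81 = (x - 3)^4

Eigenvalues and multiplicities (the geometric multiplicity of λ is n − rank(A − λI), which equals the number of Jordan blocks for λ):
  λ = 3: algebraic multiplicity = 4, geometric multiplicity = 3

Determining the block sizes for each eigenvalue:
  λ = 3: 3 blocks summing to 4 forces exactly one block of size 2 and the rest size 1 → block sizes [2, 1, 1]

Assembling the blocks gives a Jordan form
J =
  [3, 1, 0, 0]
  [0, 3, 0, 0]
  [0, 0, 3, 0]
  [0, 0, 0, 3]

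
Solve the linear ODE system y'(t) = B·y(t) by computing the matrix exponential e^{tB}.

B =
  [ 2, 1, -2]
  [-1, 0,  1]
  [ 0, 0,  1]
e^{tB} =
  [t*exp(t) + exp(t), t*exp(t), -t^2*exp(t)/2 - 2*t*exp(t)]
  [-t*exp(t), -t*exp(t) + exp(t), t^2*exp(t)/2 + t*exp(t)]
  [0, 0, exp(t)]

Strategy: write B = P · J · P⁻¹ where J is a Jordan canonical form, so e^{tB} = P · e^{tJ} · P⁻¹, and e^{tJ} can be computed block-by-block.

B has Jordan form
J =
  [1, 1, 0]
  [0, 1, 1]
  [0, 0, 1]
(up to reordering of blocks).

Per-block formulas:
  For a 3×3 Jordan block J_3(1): exp(t · J_3(1)) = e^(1t)·(I + t·N + (t^2/2)·N^2), where N is the 3×3 nilpotent shift.

After assembling e^{tJ} and conjugating by P, we get:

e^{tB} =
  [t*exp(t) + exp(t), t*exp(t), -t^2*exp(t)/2 - 2*t*exp(t)]
  [-t*exp(t), -t*exp(t) + exp(t), t^2*exp(t)/2 + t*exp(t)]
  [0, 0, exp(t)]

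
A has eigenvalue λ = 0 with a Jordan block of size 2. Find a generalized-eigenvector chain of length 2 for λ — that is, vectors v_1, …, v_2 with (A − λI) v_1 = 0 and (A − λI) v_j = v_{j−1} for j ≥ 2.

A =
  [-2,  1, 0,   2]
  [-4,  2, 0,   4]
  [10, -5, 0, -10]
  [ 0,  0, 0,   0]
A Jordan chain for λ = 0 of length 2:
v_1 = (-2, -4, 10, 0)ᵀ
v_2 = (1, 0, 0, 0)ᵀ

Let N = A − (0)·I. We want v_2 with N^2 v_2 = 0 but N^1 v_2 ≠ 0; then v_{j-1} := N · v_j for j = 2, …, 2.

Pick v_2 = (1, 0, 0, 0)ᵀ.
Then v_1 = N · v_2 = (-2, -4, 10, 0)ᵀ.

Sanity check: (A − (0)·I) v_1 = (0, 0, 0, 0)ᵀ = 0. ✓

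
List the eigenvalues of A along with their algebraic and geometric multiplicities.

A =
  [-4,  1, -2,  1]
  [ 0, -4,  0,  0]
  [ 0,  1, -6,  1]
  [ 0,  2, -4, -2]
λ = -4: alg = 4, geom = 3

Step 1 — factor the characteristic polynomial to read off the algebraic multiplicities:
  χ_A(x) = (x + 4)^4

Step 2 — compute geometric multiplicities via the rank-nullity identity g(λ) = n − rank(A − λI):
  rank(A − (-4)·I) = 1, so dim ker(A − (-4)·I) = n − 1 = 3

Summary:
  λ = -4: algebraic multiplicity = 4, geometric multiplicity = 3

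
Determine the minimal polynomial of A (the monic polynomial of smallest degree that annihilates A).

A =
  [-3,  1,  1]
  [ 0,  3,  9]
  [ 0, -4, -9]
x^3 + 9*x^2 + 27*x + 27

The characteristic polynomial is χ_A(x) = (x + 3)^3, so the eigenvalues are known. The minimal polynomial is
  m_A(x) = Π_λ (x − λ)^{k_λ}
where k_λ is the size of the *largest* Jordan block for λ (equivalently, the smallest k with (A − λI)^k v = 0 for every generalised eigenvector v of λ).

  λ = -3: largest Jordan block has size 3, contributing (x + 3)^3

So m_A(x) = (x + 3)^3 = x^3 + 9*x^2 + 27*x + 27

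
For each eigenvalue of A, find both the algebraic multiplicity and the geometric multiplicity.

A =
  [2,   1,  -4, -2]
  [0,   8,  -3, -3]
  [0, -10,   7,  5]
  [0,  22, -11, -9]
λ = 2: alg = 4, geom = 2

Step 1 — factor the characteristic polynomial to read off the algebraic multiplicities:
  χ_A(x) = (x - 2)^4

Step 2 — compute geometric multiplicities via the rank-nullity identity g(λ) = n − rank(A − λI):
  rank(A − (2)·I) = 2, so dim ker(A − (2)·I) = n − 2 = 2

Summary:
  λ = 2: algebraic multiplicity = 4, geometric multiplicity = 2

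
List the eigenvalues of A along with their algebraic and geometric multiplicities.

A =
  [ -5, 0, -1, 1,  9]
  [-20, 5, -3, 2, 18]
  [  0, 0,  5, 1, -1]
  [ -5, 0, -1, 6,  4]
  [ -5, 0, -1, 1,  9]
λ = 0: alg = 1, geom = 1; λ = 5: alg = 4, geom = 2

Step 1 — factor the characteristic polynomial to read off the algebraic multiplicities:
  χ_A(x) = x*(x - 5)^4

Step 2 — compute geometric multiplicities via the rank-nullity identity g(λ) = n − rank(A − λI):
  rank(A − (0)·I) = 4, so dim ker(A − (0)·I) = n − 4 = 1
  rank(A − (5)·I) = 3, so dim ker(A − (5)·I) = n − 3 = 2

Summary:
  λ = 0: algebraic multiplicity = 1, geometric multiplicity = 1
  λ = 5: algebraic multiplicity = 4, geometric multiplicity = 2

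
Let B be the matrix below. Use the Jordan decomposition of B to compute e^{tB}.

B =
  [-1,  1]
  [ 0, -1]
e^{tB} =
  [exp(-t), t*exp(-t)]
  [0, exp(-t)]

Strategy: write B = P · J · P⁻¹ where J is a Jordan canonical form, so e^{tB} = P · e^{tJ} · P⁻¹, and e^{tJ} can be computed block-by-block.

B has Jordan form
J =
  [-1,  1]
  [ 0, -1]
(up to reordering of blocks).

Per-block formulas:
  For a 2×2 Jordan block J_2(-1): exp(t · J_2(-1)) = e^(-1t)·(I + t·N), where N is the 2×2 nilpotent shift.

After assembling e^{tJ} and conjugating by P, we get:

e^{tB} =
  [exp(-t), t*exp(-t)]
  [0, exp(-t)]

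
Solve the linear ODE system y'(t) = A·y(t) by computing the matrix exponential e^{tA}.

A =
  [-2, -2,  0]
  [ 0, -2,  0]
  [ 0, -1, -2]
e^{tA} =
  [exp(-2*t), -2*t*exp(-2*t), 0]
  [0, exp(-2*t), 0]
  [0, -t*exp(-2*t), exp(-2*t)]

Strategy: write A = P · J · P⁻¹ where J is a Jordan canonical form, so e^{tA} = P · e^{tJ} · P⁻¹, and e^{tJ} can be computed block-by-block.

A has Jordan form
J =
  [-2,  1,  0]
  [ 0, -2,  0]
  [ 0,  0, -2]
(up to reordering of blocks).

Per-block formulas:
  For a 1×1 block at λ = -2: exp(t · [-2]) = [e^(-2t)].
  For a 2×2 Jordan block J_2(-2): exp(t · J_2(-2)) = e^(-2t)·(I + t·N), where N is the 2×2 nilpotent shift.

After assembling e^{tJ} and conjugating by P, we get:

e^{tA} =
  [exp(-2*t), -2*t*exp(-2*t), 0]
  [0, exp(-2*t), 0]
  [0, -t*exp(-2*t), exp(-2*t)]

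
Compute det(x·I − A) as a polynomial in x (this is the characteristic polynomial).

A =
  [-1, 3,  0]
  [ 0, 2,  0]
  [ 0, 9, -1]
x^3 - 3*x - 2

Expanding det(x·I − A) (e.g. by cofactor expansion or by noting that A is similar to its Jordan form J, which has the same characteristic polynomial as A) gives
  χ_A(x) = x^3 - 3*x - 2
which factors as (x - 2)*(x + 1)^2. The eigenvalues (with algebraic multiplicities) are λ = -1 with multiplicity 2, λ = 2 with multiplicity 1.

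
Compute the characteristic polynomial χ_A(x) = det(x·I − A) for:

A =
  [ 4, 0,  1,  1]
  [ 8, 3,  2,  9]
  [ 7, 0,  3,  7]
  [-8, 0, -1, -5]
x^4 - 5*x^3 - 9*x^2 + 81*x - 108

Expanding det(x·I − A) (e.g. by cofactor expansion or by noting that A is similar to its Jordan form J, which has the same characteristic polynomial as A) gives
  χ_A(x) = x^4 - 5*x^3 - 9*x^2 + 81*x - 108
which factors as (x - 3)^3*(x + 4). The eigenvalues (with algebraic multiplicities) are λ = -4 with multiplicity 1, λ = 3 with multiplicity 3.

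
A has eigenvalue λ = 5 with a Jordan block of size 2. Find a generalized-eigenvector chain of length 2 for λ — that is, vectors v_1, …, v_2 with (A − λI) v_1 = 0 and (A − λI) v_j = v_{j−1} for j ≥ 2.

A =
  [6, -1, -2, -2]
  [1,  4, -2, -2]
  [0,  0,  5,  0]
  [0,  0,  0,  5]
A Jordan chain for λ = 5 of length 2:
v_1 = (1, 1, 0, 0)ᵀ
v_2 = (1, 0, 0, 0)ᵀ

Let N = A − (5)·I. We want v_2 with N^2 v_2 = 0 but N^1 v_2 ≠ 0; then v_{j-1} := N · v_j for j = 2, …, 2.

Pick v_2 = (1, 0, 0, 0)ᵀ.
Then v_1 = N · v_2 = (1, 1, 0, 0)ᵀ.

Sanity check: (A − (5)·I) v_1 = (0, 0, 0, 0)ᵀ = 0. ✓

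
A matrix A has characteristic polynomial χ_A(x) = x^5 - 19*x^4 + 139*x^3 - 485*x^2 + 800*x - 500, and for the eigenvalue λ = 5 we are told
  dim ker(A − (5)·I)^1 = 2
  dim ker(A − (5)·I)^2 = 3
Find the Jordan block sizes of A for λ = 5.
Block sizes for λ = 5: [2, 1]

From the dimensions of kernels of powers, the number of Jordan blocks of size at least j is d_j − d_{j−1} where d_j = dim ker(N^j) (with d_0 = 0). Computing the differences gives [2, 1].
The number of blocks of size exactly k is (#blocks of size ≥ k) − (#blocks of size ≥ k + 1), so the partition is: 1 block(s) of size 1, 1 block(s) of size 2.
In nonincreasing order the block sizes are [2, 1].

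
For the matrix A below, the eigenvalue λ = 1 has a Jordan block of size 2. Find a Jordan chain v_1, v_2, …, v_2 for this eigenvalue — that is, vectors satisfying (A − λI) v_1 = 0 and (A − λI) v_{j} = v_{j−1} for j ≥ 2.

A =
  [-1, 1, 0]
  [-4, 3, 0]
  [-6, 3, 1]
A Jordan chain for λ = 1 of length 2:
v_1 = (-2, -4, -6)ᵀ
v_2 = (1, 0, 0)ᵀ

Let N = A − (1)·I. We want v_2 with N^2 v_2 = 0 but N^1 v_2 ≠ 0; then v_{j-1} := N · v_j for j = 2, …, 2.

Pick v_2 = (1, 0, 0)ᵀ.
Then v_1 = N · v_2 = (-2, -4, -6)ᵀ.

Sanity check: (A − (1)·I) v_1 = (0, 0, 0)ᵀ = 0. ✓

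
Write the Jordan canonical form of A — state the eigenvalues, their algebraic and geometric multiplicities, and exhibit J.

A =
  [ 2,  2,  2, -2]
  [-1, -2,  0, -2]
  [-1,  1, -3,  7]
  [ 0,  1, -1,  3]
J_2(0) ⊕ J_2(0)

The characteristic polynomial is
  det(x·I − A) = x^4

Eigenvalues and multiplicities (the geometric multiplicity of λ is n − rank(A − λI), which equals the number of Jordan blocks for λ):
  λ = 0: algebraic multiplicity = 4, geometric multiplicity = 2

Determining the block sizes for each eigenvalue:
  λ = 0: with am = 4 and gm = 2, the partition is not yet determined (e.g. several partitions of 4 into 2 parts exist). Let N = A − (0)·I. Computing rank(N^1) = 2, rank(N^2) = 0; the number of blocks of size ≥ j is rank(N^{j−1}) − rank(N^j), giving [2, 2]. So we have 2 block(s) of size 2 → block sizes [2, 2]

Assembling the blocks gives a Jordan form
J =
  [0, 1, 0, 0]
  [0, 0, 0, 0]
  [0, 0, 0, 1]
  [0, 0, 0, 0]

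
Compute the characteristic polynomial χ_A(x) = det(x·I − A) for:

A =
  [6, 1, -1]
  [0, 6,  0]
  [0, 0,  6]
x^3 - 18*x^2 + 108*x - 216

Expanding det(x·I − A) (e.g. by cofactor expansion or by noting that A is similar to its Jordan form J, which has the same characteristic polynomial as A) gives
  χ_A(x) = x^3 - 18*x^2 + 108*x - 216
which factors as (x - 6)^3. The eigenvalues (with algebraic multiplicities) are λ = 6 with multiplicity 3.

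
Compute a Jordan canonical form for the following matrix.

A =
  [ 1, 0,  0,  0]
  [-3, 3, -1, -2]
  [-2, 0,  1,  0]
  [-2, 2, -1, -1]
J_2(1) ⊕ J_2(1)

The characteristic polynomial is
  det(x·I − A) = x^4 - 4*x^3 + 6*x^2 - 4*x + 1 = (x - 1)^4

Eigenvalues and multiplicities (the geometric multiplicity of λ is n − rank(A − λI), which equals the number of Jordan blocks for λ):
  λ = 1: algebraic multiplicity = 4, geometric multiplicity = 2

Determining the block sizes for each eigenvalue:
  λ = 1: with am = 4 and gm = 2, the partition is not yet determined (e.g. several partitions of 4 into 2 parts exist). Let N = A − (1)·I. Computing rank(N^1) = 2, rank(N^2) = 0; the number of blocks of size ≥ j is rank(N^{j−1}) − rank(N^j), giving [2, 2]. So we have 2 block(s) of size 2 → block sizes [2, 2]

Assembling the blocks gives a Jordan form
J =
  [1, 1, 0, 0]
  [0, 1, 0, 0]
  [0, 0, 1, 1]
  [0, 0, 0, 1]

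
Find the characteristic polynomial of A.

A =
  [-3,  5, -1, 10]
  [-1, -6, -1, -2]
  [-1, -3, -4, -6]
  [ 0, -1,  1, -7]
x^4 + 20*x^3 + 150*x^2 + 500*x + 625

Expanding det(x·I − A) (e.g. by cofactor expansion or by noting that A is similar to its Jordan form J, which has the same characteristic polynomial as A) gives
  χ_A(x) = x^4 + 20*x^3 + 150*x^2 + 500*x + 625
which factors as (x + 5)^4. The eigenvalues (with algebraic multiplicities) are λ = -5 with multiplicity 4.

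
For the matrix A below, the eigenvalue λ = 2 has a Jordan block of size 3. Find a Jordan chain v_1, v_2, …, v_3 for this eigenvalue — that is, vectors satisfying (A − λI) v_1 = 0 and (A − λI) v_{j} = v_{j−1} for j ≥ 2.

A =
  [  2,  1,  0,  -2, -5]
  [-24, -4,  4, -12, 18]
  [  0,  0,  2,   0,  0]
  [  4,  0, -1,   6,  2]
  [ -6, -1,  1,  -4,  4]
A Jordan chain for λ = 2 of length 3:
v_1 = (-2, -12, 0, 4, -4)ᵀ
v_2 = (0, -24, 0, 4, -6)ᵀ
v_3 = (1, 0, 0, 0, 0)ᵀ

Let N = A − (2)·I. We want v_3 with N^3 v_3 = 0 but N^2 v_3 ≠ 0; then v_{j-1} := N · v_j for j = 3, …, 2.

Pick v_3 = (1, 0, 0, 0, 0)ᵀ.
Then v_2 = N · v_3 = (0, -24, 0, 4, -6)ᵀ.
Then v_1 = N · v_2 = (-2, -12, 0, 4, -4)ᵀ.

Sanity check: (A − (2)·I) v_1 = (0, 0, 0, 0, 0)ᵀ = 0. ✓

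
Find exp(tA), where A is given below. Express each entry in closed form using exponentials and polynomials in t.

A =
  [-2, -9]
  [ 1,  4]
e^{tA} =
  [-3*t*exp(t) + exp(t), -9*t*exp(t)]
  [t*exp(t), 3*t*exp(t) + exp(t)]

Strategy: write A = P · J · P⁻¹ where J is a Jordan canonical form, so e^{tA} = P · e^{tJ} · P⁻¹, and e^{tJ} can be computed block-by-block.

A has Jordan form
J =
  [1, 1]
  [0, 1]
(up to reordering of blocks).

Per-block formulas:
  For a 2×2 Jordan block J_2(1): exp(t · J_2(1)) = e^(1t)·(I + t·N), where N is the 2×2 nilpotent shift.

After assembling e^{tJ} and conjugating by P, we get:

e^{tA} =
  [-3*t*exp(t) + exp(t), -9*t*exp(t)]
  [t*exp(t), 3*t*exp(t) + exp(t)]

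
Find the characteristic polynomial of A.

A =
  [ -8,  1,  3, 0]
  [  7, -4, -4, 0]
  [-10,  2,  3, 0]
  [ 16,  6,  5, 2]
x^4 + 7*x^3 + 9*x^2 - 27*x - 54

Expanding det(x·I − A) (e.g. by cofactor expansion or by noting that A is similar to its Jordan form J, which has the same characteristic polynomial as A) gives
  χ_A(x) = x^4 + 7*x^3 + 9*x^2 - 27*x - 54
which factors as (x - 2)*(x + 3)^3. The eigenvalues (with algebraic multiplicities) are λ = -3 with multiplicity 3, λ = 2 with multiplicity 1.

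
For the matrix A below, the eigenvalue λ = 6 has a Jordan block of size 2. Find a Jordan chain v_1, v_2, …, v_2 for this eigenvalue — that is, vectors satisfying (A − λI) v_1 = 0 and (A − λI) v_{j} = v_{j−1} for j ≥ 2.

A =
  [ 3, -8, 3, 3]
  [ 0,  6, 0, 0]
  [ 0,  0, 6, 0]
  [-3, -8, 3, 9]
A Jordan chain for λ = 6 of length 2:
v_1 = (-3, 0, 0, -3)ᵀ
v_2 = (1, 0, 0, 0)ᵀ

Let N = A − (6)·I. We want v_2 with N^2 v_2 = 0 but N^1 v_2 ≠ 0; then v_{j-1} := N · v_j for j = 2, …, 2.

Pick v_2 = (1, 0, 0, 0)ᵀ.
Then v_1 = N · v_2 = (-3, 0, 0, -3)ᵀ.

Sanity check: (A − (6)·I) v_1 = (0, 0, 0, 0)ᵀ = 0. ✓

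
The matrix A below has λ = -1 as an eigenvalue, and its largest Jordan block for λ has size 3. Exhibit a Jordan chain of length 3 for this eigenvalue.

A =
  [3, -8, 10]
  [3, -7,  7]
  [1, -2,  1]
A Jordan chain for λ = -1 of length 3:
v_1 = (2, 1, 0)ᵀ
v_2 = (4, 3, 1)ᵀ
v_3 = (1, 0, 0)ᵀ

Let N = A − (-1)·I. We want v_3 with N^3 v_3 = 0 but N^2 v_3 ≠ 0; then v_{j-1} := N · v_j for j = 3, …, 2.

Pick v_3 = (1, 0, 0)ᵀ.
Then v_2 = N · v_3 = (4, 3, 1)ᵀ.
Then v_1 = N · v_2 = (2, 1, 0)ᵀ.

Sanity check: (A − (-1)·I) v_1 = (0, 0, 0)ᵀ = 0. ✓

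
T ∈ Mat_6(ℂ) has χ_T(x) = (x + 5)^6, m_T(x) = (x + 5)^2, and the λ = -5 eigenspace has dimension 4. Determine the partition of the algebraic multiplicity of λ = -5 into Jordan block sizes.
Block sizes for λ = -5: [2, 2, 1, 1]

Step 1 — from the characteristic polynomial, algebraic multiplicity of λ = -5 is 6. From dim ker(T − (-5)·I) = 4, there are exactly 4 Jordan blocks for λ = -5.
Step 2 — from the minimal polynomial, the factor (x + 5)^2 tells us the largest block for λ = -5 has size 2.
Step 3 — with total size 6, 4 blocks, and largest block 2, the block sizes (in nonincreasing order) are [2, 2, 1, 1].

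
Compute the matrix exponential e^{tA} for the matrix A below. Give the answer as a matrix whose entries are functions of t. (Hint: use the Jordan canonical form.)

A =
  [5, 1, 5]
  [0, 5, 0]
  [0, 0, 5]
e^{tA} =
  [exp(5*t), t*exp(5*t), 5*t*exp(5*t)]
  [0, exp(5*t), 0]
  [0, 0, exp(5*t)]

Strategy: write A = P · J · P⁻¹ where J is a Jordan canonical form, so e^{tA} = P · e^{tJ} · P⁻¹, and e^{tJ} can be computed block-by-block.

A has Jordan form
J =
  [5, 1, 0]
  [0, 5, 0]
  [0, 0, 5]
(up to reordering of blocks).

Per-block formulas:
  For a 1×1 block at λ = 5: exp(t · [5]) = [e^(5t)].
  For a 2×2 Jordan block J_2(5): exp(t · J_2(5)) = e^(5t)·(I + t·N), where N is the 2×2 nilpotent shift.

After assembling e^{tJ} and conjugating by P, we get:

e^{tA} =
  [exp(5*t), t*exp(5*t), 5*t*exp(5*t)]
  [0, exp(5*t), 0]
  [0, 0, exp(5*t)]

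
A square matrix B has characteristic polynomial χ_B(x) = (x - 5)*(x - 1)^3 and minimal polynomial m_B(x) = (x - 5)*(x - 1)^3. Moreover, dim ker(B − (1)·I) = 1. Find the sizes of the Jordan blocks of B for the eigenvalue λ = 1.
Block sizes for λ = 1: [3]

Step 1 — from the characteristic polynomial, algebraic multiplicity of λ = 1 is 3. From dim ker(B − (1)·I) = 1, there are exactly 1 Jordan blocks for λ = 1.
Step 2 — from the minimal polynomial, the factor (x − 1)^3 tells us the largest block for λ = 1 has size 3.
Step 3 — with total size 3, 1 blocks, and largest block 3, the block sizes (in nonincreasing order) are [3].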